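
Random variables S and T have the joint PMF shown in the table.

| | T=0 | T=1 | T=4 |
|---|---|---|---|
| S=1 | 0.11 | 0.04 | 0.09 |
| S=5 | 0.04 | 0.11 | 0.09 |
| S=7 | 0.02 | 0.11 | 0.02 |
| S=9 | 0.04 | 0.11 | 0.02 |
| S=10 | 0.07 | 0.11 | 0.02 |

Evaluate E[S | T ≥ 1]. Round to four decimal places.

6.2639

P(T ≥ 1) = 0.72.
Summing S·P(S=x,T=y) over the conditioning event gives 4.51.
E[S | T ≥ 1] = (4.51) / (0.72) = 6.2639.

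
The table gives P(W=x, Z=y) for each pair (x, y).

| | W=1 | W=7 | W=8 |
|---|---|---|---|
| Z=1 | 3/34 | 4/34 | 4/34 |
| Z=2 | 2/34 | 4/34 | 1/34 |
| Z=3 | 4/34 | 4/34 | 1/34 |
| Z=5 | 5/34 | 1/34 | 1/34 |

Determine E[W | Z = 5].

20/7

P(Z = 5) = 7/34.
Σ W·P over the event = 1·(5/34) + 7·(1/34) + 8·(1/34) = 10/17.
E[W | Z = 5] = (10/17) / (7/34) = 20/7.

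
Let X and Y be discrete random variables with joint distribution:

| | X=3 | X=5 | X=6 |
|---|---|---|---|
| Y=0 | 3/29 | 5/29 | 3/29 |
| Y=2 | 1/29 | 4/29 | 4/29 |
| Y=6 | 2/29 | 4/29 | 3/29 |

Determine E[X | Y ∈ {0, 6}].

P(Y ∈ {0, 6}) = 20/29.
Σ X·P over the event = 3·(3/29) + 3·(2/29) + 5·(5/29) + 5·(4/29) + 6·(3/29) + 6·(3/29) = 96/29.
E[X | Y ∈ {0, 6}] = (96/29) / (20/29) = 24/5.

24/5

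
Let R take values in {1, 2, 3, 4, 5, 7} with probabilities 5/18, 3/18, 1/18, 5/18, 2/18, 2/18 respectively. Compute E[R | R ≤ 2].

11/8

P(R ≤ 2) = 4/9.
Σ over the event: 1·5/18 + 2·1/6 = 11/18.
E[R | R ≤ 2] = (11/18) / (4/9) = 11/8.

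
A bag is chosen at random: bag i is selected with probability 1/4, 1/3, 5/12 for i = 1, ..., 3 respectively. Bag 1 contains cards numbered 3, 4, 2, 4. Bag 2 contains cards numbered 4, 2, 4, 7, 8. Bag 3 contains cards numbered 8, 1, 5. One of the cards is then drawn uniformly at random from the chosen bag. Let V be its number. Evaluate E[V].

E[V | bag 1] = (3+4+2+4)/4 = 13/4.
E[V | bag 2] = (4+2+4+7+8)/5 = 5.
E[V | bag 3] = (8+1+5)/3 = 14/3.
By the law of total expectation,
E[V] = (1/4)·(13/4) + (1/3)·(5) + (5/12)·(14/3) = 637/144.

637/144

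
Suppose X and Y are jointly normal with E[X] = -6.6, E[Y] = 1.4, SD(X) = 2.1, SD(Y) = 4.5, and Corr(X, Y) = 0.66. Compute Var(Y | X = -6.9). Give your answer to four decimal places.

Var(Y | X=x) = (1 − ρ²)·σ_Y².
Var(Y | X=-6.9) = (4.5)²·(1 − (0.66)²) = 20.25·0.5644 = 11.4291.

11.4291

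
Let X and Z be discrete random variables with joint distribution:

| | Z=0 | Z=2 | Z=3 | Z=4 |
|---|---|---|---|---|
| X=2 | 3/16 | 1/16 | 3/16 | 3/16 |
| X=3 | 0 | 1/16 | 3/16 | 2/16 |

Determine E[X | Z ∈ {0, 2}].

11/5

P(Z ∈ {0, 2}) = 5/16.
Σ X·P over the event = 2·(3/16) + 2·(1/16) + 3·(1/16) = 11/16.
E[X | Z ∈ {0, 2}] = (11/16) / (5/16) = 11/5.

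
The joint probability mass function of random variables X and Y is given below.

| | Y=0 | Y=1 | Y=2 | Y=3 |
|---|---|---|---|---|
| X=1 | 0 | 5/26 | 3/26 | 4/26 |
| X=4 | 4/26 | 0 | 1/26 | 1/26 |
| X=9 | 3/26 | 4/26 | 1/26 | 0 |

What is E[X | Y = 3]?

8/5

P(Y = 3) = 5/26.
Σ X·P over the event = 1·(4/26) + 4·(1/26) = 4/13.
E[X | Y = 3] = (4/13) / (5/26) = 8/5.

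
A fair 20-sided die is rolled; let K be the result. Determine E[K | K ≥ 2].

P(K ≥ 2) = 19/20.
E[K | K ≥ 2] = (209/20) / (19/20) = 11.

11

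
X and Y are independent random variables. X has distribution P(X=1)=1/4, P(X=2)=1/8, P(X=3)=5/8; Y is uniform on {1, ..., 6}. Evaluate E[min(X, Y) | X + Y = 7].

19/8

P(X + Y = 7) = 1/6.
Summing min(X,Y)·P(x,y) over outcomes with X + Y = 7 gives 19/48.
E[min(X, Y) | X + Y = 7] = (19/48) / (1/6) = 19/8.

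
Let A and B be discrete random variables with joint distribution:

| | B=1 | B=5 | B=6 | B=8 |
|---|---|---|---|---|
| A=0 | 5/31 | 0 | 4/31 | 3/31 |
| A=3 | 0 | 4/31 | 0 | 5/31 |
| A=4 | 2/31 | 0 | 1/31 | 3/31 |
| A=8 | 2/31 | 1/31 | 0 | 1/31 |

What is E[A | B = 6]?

4/5

P(B = 6) = 5/31.
Σ A·P over the event = 0·(4/31) + 4·(1/31) = 4/31.
E[A | B = 6] = (4/31) / (5/31) = 4/5.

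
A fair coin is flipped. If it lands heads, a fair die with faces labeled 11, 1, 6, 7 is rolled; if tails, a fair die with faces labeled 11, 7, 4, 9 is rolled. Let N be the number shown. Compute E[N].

E[N | heads] = (11+1+6+7)/4 = 25/4.
E[N | tails] = (11+7+4+9)/4 = 31/4.
E[N] = (1/2)·(25/4) + (1/2)·(31/4) = 7.

7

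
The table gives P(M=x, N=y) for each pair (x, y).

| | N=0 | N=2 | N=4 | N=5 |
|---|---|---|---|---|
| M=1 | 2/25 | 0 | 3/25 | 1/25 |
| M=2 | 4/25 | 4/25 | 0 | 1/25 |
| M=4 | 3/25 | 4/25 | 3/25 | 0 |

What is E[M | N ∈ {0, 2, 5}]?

49/19

P(N ∈ {0, 2, 5}) = 19/25.
Σ M·P over the event = 1·(2/25) + 1·(1/25) + 2·(4/25) + 2·(4/25) + 2·(1/25) + 4·(3/25) + 4·(4/25) = 49/25.
E[M | N ∈ {0, 2, 5}] = (49/25) / (19/25) = 49/19.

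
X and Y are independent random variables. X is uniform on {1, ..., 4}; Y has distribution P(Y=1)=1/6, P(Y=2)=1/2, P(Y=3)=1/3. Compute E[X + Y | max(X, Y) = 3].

49/10

P(max(X, Y) = 3) = 5/12.
Summing (X+Y)·P(x,y) over outcomes with max(X, Y) = 3 gives 49/24.
E[X + Y | max(X, Y) = 3] = (49/24) / (5/12) = 49/10.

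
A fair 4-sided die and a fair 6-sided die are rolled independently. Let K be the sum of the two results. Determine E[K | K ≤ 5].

P(K ≤ 5) = 5/12.
Σ over the event: 2·1/24 + 3·1/12 + 4·1/8 + 5·1/6 = 5/3.
E[K | K ≤ 5] = (5/3) / (5/12) = 4.

4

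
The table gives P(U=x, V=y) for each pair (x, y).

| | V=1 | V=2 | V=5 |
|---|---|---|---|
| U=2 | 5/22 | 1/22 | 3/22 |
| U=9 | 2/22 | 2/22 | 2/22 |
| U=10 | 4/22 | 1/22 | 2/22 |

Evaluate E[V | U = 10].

P(U = 10) = 7/22.
Σ V·P over the event = 1·(4/22) + 2·(1/22) + 5·(2/22) = 8/11.
E[V | U = 10] = (8/11) / (7/22) = 16/7.

16/7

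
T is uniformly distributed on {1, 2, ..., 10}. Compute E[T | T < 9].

9/2

Given T < 9, T is equally likely to be any of {1, 2, 3, 4, 5, 6, 7, 8}.
E[T | T < 9] = (1 + 2 + 3 + 4 + 5 + 6 + 7 + 8) / 8 = 9/2.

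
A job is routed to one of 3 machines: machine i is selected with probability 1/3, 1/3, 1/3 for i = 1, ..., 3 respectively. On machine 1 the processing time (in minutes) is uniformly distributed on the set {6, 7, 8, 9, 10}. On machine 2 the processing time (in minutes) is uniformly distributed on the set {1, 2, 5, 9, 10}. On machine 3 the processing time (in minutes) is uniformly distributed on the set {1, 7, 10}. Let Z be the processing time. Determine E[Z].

97/15

E[Z | machine 1] = (6+7+8+9+10)/5 = 8.
E[Z | machine 2] = (1+2+5+9+10)/5 = 27/5.
E[Z | machine 3] = (1+7+10)/3 = 6.
E[Z] = (1/3)·(8) + (1/3)·(27/5) + (1/3)·(6) = 97/15.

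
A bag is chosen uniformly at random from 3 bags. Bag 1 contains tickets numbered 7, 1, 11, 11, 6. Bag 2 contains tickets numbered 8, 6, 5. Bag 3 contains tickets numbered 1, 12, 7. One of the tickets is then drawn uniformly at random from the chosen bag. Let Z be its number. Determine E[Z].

E[Z | bag 1] = (7+1+11+11+6)/5 = 36/5.
E[Z | bag 2] = (8+6+5)/3 = 19/3.
E[Z | bag 3] = (1+12+7)/3 = 20/3.
E[Z] = (1/3)·(36/5) + (1/3)·(19/3) + (1/3)·(20/3) = 101/15.

101/15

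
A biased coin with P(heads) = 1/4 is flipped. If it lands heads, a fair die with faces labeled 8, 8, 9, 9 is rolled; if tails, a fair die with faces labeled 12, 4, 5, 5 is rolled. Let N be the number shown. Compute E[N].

E[N | heads] = (8+8+9+9)/4 = 17/2.
E[N | tails] = (12+4+5+5)/4 = 13/2.
E[N] = (1/4)·(17/2) + (3/4)·(13/2) = 7.

7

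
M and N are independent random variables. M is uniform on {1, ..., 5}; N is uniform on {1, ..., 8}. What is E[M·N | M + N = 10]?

43/2

Outcomes with M + N = 10: (2,8), (3,7), (4,6), (5,5), each with probability 1/40.
E[M·N | M + N = 10] = (16 + 21 + 24 + 25) / 4 = 43/2.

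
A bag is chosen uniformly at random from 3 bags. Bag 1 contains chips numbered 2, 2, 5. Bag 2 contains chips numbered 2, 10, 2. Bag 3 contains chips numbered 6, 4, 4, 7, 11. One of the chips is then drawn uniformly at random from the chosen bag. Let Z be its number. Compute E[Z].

E[Z | bag 1] = (2+2+5)/3 = 3.
E[Z | bag 2] = (2+10+2)/3 = 14/3.
E[Z | bag 3] = (6+4+4+7+11)/5 = 32/5.
By the law of total expectation,
E[Z] = (1/3)·(3) + (1/3)·(14/3) + (1/3)·(32/5) = 211/45.

211/45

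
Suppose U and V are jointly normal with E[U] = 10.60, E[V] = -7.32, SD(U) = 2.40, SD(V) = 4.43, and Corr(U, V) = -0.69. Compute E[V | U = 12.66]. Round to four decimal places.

-9.9437

For a bivariate normal, E[V | U=x] = μ_V + ρ·(σ_V/σ_U)·(x − μ_U).
E[V | U=12.66] = -7.32 + (-0.69)·(4.43/2.40)·(12.66 − (10.60)) = -7.32 + (-1.27363)·(2.06) = -9.9437.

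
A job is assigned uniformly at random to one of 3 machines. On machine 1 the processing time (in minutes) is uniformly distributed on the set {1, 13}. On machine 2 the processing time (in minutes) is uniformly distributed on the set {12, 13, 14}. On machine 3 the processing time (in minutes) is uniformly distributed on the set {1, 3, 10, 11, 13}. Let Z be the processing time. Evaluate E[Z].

46/5

E[Z | machine 1] = (1+13)/2 = 7.
E[Z | machine 2] = (12+13+14)/3 = 13.
E[Z | machine 3] = (1+3+10+11+13)/5 = 38/5.
By the law of total expectation,
E[Z] = (1/3)·(7) + (1/3)·(13) + (1/3)·(38/5) = 46/5.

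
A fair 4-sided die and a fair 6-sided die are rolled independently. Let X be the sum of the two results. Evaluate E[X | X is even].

6

P(X is even) = 1/2.
Σ over the event: 2·1/24 + 4·1/8 + 6·1/6 + 8·1/8 + 10·1/24 = 3.
E[X | X is even] = (3) / (1/2) = 6.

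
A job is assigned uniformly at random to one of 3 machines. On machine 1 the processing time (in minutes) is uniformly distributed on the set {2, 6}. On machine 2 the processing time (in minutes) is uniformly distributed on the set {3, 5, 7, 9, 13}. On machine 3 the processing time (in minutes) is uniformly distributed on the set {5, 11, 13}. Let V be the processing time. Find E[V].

316/45

E[V | machine 1] = (2+6)/2 = 4.
E[V | machine 2] = (3+5+7+9+13)/5 = 37/5.
E[V | machine 3] = (5+11+13)/3 = 29/3.
E[V] = (1/3)·(4) + (1/3)·(37/5) + (1/3)·(29/3) = 316/45.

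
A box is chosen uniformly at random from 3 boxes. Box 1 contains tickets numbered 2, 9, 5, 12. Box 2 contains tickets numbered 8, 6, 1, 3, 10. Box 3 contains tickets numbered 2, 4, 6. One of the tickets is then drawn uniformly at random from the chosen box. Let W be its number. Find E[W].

E[W | box 1] = (2+9+5+12)/4 = 7.
E[W | box 2] = (8+6+1+3+10)/5 = 28/5.
E[W | box 3] = (2+4+6)/3 = 4.
E[W] = (1/3)·(7) + (1/3)·(28/5) + (1/3)·(4) = 83/15.

83/15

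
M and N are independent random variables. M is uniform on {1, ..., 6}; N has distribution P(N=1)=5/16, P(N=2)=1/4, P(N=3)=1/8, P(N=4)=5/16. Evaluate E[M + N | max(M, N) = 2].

P(max(M, N) = 2) = 13/96.
Summing (M+N)·P(x,y) over outcomes with max(M, N) = 2 gives 43/96.
E[M + N | max(M, N) = 2] = (43/96) / (13/96) = 43/13.

43/13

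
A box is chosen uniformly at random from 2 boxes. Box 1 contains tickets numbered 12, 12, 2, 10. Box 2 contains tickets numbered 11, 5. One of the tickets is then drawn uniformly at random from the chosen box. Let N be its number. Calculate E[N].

E[N | box 1] = (12+12+2+10)/4 = 9.
E[N | box 2] = (11+5)/2 = 8.
E[N] = (1/2)·(9) + (1/2)·(8) = 17/2.

17/2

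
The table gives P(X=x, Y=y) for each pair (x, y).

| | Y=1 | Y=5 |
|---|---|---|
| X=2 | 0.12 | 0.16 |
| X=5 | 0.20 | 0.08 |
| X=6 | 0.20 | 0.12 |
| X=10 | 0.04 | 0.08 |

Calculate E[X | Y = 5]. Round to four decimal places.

5.0909

P(Y = 5) = 0.44.
Σ X·P over the event = 2·(0.16) + 5·(0.08) + 6·(0.12) + 10·(0.08) = 2.24.
E[X | Y = 5] = (2.24) / (0.44) = 5.0909.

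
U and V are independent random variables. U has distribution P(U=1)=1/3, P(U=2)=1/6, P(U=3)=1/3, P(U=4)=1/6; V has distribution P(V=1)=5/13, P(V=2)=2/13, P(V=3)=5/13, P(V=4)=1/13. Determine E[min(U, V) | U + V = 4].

P(U + V = 4) = 11/39.
Summing min(U,V)·P(x,y) over outcomes with U + V = 4 gives 4/13.
E[min(U, V) | U + V = 4] = (4/13) / (11/39) = 12/11.

12/11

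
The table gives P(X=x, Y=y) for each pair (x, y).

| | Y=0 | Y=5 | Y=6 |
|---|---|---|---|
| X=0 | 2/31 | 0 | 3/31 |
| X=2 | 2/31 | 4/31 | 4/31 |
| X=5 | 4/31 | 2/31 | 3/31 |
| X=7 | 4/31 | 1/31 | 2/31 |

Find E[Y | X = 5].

P(X = 5) = 9/31.
Σ Y·P over the event = 0·(4/31) + 5·(2/31) + 6·(3/31) = 28/31.
E[Y | X = 5] = (28/31) / (9/31) = 28/9.

28/9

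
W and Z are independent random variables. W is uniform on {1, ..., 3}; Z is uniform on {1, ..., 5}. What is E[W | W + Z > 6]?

8/3

Outcomes with W + Z > 6: (2,5), (3,4), (3,5), each with probability 1/15.
E[W | W + Z > 6] = (2 + 3 + 3) / 3 = 8/3.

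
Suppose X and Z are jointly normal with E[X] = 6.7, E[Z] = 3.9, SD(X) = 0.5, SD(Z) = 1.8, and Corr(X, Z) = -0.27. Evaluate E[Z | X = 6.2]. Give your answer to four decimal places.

4.3860

For a bivariate normal, E[Z | X=x] = μ_Z + ρ·(σ_Z/σ_X)·(x − μ_X).
E[Z | X=6.2] = 3.9 + (-0.27)·(1.8/0.5)·(6.2 − (6.7)) = 3.9 + (-0.972)·(-0.5) = 4.3860.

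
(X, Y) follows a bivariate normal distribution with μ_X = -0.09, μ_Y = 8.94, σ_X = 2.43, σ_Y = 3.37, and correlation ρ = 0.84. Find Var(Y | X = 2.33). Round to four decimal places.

The conditional variance in a bivariate normal is σ_Y²(1 − ρ²), independent of x.
Var(Y | X=2.33) = (3.37)²·(1 − (0.84)²) = 11.3569·0.2944 = 3.3435.

3.3435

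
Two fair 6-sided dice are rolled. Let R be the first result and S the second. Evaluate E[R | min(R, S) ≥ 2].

P(min(R, S) ≥ 2) = 25/36.
Summing R·P(x,y) over outcomes with min(R, S) ≥ 2 gives 25/9.
E[R | min(R, S) ≥ 2] = (25/9) / (25/36) = 4.

4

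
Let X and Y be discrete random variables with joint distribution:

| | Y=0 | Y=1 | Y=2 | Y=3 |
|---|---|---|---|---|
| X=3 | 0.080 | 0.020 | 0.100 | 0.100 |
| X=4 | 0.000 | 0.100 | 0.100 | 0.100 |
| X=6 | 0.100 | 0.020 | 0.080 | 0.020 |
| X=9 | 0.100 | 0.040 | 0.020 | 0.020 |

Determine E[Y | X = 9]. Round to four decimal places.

P(X = 9) = 0.180.
Σ Y·P over the event = 0·(0.100) + 1·(0.040) + 2·(0.020) + 3·(0.020) = 0.140.
E[Y | X = 9] = (0.140) / (0.180) = 0.7778.

0.7778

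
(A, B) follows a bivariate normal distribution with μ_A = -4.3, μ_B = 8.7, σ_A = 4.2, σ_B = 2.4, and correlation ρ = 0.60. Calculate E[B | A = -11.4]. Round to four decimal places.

6.2657

For a bivariate normal, E[B | A=x] = μ_B + ρ·(σ_B/σ_A)·(x − μ_A).
E[B | A=-11.4] = 8.7 + (0.60)·(2.4/4.2)·(-11.4 − (-4.3)) = 8.7 + (0.34286)·(-7.1) = 6.2657.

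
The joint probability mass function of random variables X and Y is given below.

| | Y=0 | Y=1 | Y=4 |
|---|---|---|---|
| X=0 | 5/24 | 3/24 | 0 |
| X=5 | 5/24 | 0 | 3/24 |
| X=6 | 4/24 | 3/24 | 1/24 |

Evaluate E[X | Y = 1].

P(Y = 1) = 1/4.
Σ X·P over the event = 0·(3/24) + 6·(3/24) = 3/4.
E[X | Y = 1] = (3/4) / (1/4) = 3.

3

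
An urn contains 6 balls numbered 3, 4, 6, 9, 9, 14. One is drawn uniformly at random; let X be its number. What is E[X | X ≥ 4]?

42/5

P(X ≥ 4) = 5/6.
Σ over the event: 4·1/6 + 6·1/6 + 9·1/3 + 14·1/6 = 7.
E[X | X ≥ 4] = (7) / (5/6) = 42/5.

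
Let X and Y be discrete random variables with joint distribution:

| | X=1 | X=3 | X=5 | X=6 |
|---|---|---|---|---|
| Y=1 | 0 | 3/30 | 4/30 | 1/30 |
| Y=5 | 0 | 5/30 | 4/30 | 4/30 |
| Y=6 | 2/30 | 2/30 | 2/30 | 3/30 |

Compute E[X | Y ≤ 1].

P(Y ≤ 1) = 4/15.
Σ X·P over the event = 3·(3/30) + 5·(4/30) + 6·(1/30) = 7/6.
E[X | Y ≤ 1] = (7/6) / (4/15) = 35/8.

35/8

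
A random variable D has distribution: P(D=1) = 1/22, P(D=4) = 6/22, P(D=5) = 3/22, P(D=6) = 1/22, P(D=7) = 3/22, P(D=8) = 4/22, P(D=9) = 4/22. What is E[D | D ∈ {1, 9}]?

37/5

P(D ∈ {1, 9}) = 5/22.
Σ over the event: 1·1/22 + 9·2/11 = 37/22.
E[D | D ∈ {1, 9}] = (37/22) / (5/22) = 37/5.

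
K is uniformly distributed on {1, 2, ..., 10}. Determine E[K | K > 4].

Given K > 4, K is equally likely to be any of {5, 6, 7, 8, 9, 10}.
E[K | K > 4] = (5 + 6 + 7 + 8 + 9 + 10) / 6 = 15/2.

15/2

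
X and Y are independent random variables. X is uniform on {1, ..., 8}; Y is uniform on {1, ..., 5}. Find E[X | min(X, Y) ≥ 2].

5

P(min(X, Y) ≥ 2) = 7/10.
Summing X·P(x,y) over outcomes with min(X, Y) ≥ 2 gives 7/2.
E[X | min(X, Y) ≥ 2] = (7/2) / (7/10) = 5.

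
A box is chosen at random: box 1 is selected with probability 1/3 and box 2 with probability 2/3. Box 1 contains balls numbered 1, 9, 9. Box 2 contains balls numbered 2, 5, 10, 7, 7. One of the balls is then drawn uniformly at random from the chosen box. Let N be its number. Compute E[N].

E[N | box 1] = (1+9+9)/3 = 19/3.
E[N | box 2] = (2+5+10+7+7)/5 = 31/5.
E[N] = (1/3)·(19/3) + (2/3)·(31/5) = 281/45.

281/45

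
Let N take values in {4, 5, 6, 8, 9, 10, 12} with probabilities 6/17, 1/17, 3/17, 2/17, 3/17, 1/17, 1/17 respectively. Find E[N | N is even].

P(N is even) = 13/17.
Σ over the event: 4·6/17 + 6·3/17 + 8·2/17 + 10·1/17 + 12·1/17 = 80/17.
E[N | N is even] = (80/17) / (13/17) = 80/13.

80/13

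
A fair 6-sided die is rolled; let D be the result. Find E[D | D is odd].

3

Given D is odd, D is equally likely to be any of {1, 3, 5}.
E[D | D is odd] = (1 + 3 + 5) / 3 = 3.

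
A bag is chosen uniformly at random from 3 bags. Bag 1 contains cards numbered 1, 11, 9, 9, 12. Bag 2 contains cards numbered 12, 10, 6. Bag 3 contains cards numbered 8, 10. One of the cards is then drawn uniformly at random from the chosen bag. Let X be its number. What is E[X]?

401/45

E[X | bag 1] = (1+11+9+9+12)/5 = 42/5.
E[X | bag 2] = (12+10+6)/3 = 28/3.
E[X | bag 3] = (8+10)/2 = 9.
By the law of total expectation,
E[X] = (1/3)·(42/5) + (1/3)·(28/3) + (1/3)·(9) = 401/45.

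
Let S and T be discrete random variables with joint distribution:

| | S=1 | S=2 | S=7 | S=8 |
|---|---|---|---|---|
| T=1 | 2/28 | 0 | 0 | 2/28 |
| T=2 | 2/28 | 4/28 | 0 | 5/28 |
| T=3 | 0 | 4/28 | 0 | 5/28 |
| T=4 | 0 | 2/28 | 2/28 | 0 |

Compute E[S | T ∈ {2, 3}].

P(T ∈ {2, 3}) = 5/7.
Summing S·P(S=x,T=y) over the conditioning event gives 7/2.
E[S | T ∈ {2, 3}] = (7/2) / (5/7) = 49/10.

49/10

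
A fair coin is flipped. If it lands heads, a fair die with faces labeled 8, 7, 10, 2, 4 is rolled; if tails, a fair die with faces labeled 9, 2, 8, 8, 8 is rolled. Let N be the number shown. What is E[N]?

33/5

E[N | heads] = (8+7+10+2+4)/5 = 31/5.
E[N | tails] = (9+2+8+8+8)/5 = 7.
E[N] = (1/2)·(31/5) + (1/2)·(7) = 33/5.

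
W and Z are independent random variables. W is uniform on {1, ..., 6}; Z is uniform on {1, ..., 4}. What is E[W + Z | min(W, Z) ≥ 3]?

8

Outcomes with min(W, Z) ≥ 3: (3,3), (3,4), (4,3), (4,4), (5,3), (5,4), (6,3), (6,4), each with probability 1/24.
E[W + Z | min(W, Z) ≥ 3] = (6 + 7 + 7 + 8 + 8 + 9 + 9 + 10) / 8 = 8.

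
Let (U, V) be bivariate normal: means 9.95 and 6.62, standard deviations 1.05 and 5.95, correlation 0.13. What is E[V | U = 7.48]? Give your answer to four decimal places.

For a bivariate normal, E[V | U=x] = μ_V + ρ·(σ_V/σ_U)·(x − μ_U).
E[V | U=7.48] = 6.62 + (0.13)·(5.95/1.05)·(7.48 − (9.95)) = 6.62 + (0.73667)·(-2.47) = 4.8004.

4.8004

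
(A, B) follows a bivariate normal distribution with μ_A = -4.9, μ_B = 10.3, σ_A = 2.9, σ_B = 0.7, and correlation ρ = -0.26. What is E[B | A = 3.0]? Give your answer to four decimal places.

For a bivariate normal, E[B | A=x] = μ_B + ρ·(σ_B/σ_A)·(x − μ_A).
E[B | A=3.0] = 10.3 + (-0.26)·(0.7/2.9)·(3.0 − (-4.9)) = 10.3 + (-0.062759)·(7.9) = 9.8042.

9.8042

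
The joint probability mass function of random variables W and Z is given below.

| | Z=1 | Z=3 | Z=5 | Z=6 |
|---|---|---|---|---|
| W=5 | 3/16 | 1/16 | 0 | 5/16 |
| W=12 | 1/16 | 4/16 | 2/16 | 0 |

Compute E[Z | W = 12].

23/7

P(W = 12) = 7/16.
Summing Z·P(W=x,Z=y) over the conditioning event gives 23/16.
E[Z | W = 12] = (23/16) / (7/16) = 23/7.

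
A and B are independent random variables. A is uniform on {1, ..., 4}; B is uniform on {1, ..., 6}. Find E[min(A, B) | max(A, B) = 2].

Outcomes with max(A, B) = 2: (1,2), (2,1), (2,2), each with probability 1/24.
E[min(A, B) | max(A, B) = 2] = (1 + 1 + 2) / 3 = 4/3.

4/3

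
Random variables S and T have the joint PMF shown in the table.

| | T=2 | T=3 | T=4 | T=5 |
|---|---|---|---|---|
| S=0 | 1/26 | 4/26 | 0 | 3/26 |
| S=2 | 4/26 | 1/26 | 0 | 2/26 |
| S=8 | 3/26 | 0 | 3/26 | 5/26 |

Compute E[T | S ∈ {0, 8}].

72/19

P(S ∈ {0, 8}) = 19/26.
Σ T·P over the event = 2·(1/26) + 3·(4/26) + 5·(3/26) + 2·(3/26) + 4·(3/26) + 5·(5/26) = 36/13.
E[T | S ∈ {0, 8}] = (36/13) / (19/26) = 72/19.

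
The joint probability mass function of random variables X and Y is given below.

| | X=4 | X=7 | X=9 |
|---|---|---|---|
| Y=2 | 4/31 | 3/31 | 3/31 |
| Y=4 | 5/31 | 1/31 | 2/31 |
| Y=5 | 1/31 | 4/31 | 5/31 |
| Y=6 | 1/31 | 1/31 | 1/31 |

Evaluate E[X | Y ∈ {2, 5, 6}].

P(Y ∈ {2, 5, 6}) = 23/31.
Summing X·P(X=x,Y=y) over the conditioning event gives 161/31.
E[X | Y ∈ {2, 5, 6}] = (161/31) / (23/31) = 7.

7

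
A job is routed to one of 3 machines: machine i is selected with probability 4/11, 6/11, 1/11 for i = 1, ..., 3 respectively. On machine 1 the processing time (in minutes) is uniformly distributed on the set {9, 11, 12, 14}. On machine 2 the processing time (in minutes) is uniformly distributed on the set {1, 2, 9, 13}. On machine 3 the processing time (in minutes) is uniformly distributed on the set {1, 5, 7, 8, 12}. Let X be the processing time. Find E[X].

E[X | machine 1] = (9+11+12+14)/4 = 23/2.
E[X | machine 2] = (1+2+9+13)/4 = 25/4.
E[X | machine 3] = (1+5+7+8+12)/5 = 33/5.
E[X] = (4/11)·(23/2) + (6/11)·(25/4) + (1/11)·(33/5) = 901/110.

901/110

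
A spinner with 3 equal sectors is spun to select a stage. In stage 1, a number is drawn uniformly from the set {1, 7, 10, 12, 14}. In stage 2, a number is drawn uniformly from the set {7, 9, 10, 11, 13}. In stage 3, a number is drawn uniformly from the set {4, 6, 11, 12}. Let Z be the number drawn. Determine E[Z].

E[Z | stage 1] = (1+7+10+12+14)/5 = 44/5.
E[Z | stage 2] = (7+9+10+11+13)/5 = 10.
E[Z | stage 3] = (4+6+11+12)/4 = 33/4.
By the law of total expectation,
E[Z] = (1/3)·(44/5) + (1/3)·(10) + (1/3)·(33/4) = 541/60.

541/60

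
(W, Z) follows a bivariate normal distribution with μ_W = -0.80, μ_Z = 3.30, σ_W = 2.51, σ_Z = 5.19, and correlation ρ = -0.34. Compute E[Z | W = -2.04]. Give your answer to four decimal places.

E[Z | W=x] = μ_Z + ρ(σ_Z/σ_W)(x − μ_W) for jointly normal variables.
E[Z | W=-2.04] = 3.30 + (-0.34)·(5.19/2.51)·(-2.04 − (-0.80)) = 3.30 + (-0.70303)·(-1.24) = 4.1718.

4.1718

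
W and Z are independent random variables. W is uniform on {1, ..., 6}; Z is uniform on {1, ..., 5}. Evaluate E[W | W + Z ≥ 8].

5

Outcomes with W + Z ≥ 8: (3,5), (4,4), (4,5), (5,3), (5,4), (5,5), (6,2), (6,3), (6,4), (6,5), each with probability 1/30.
E[W | W + Z ≥ 8] = (3 + 4 + 4 + 5 + 5 + 5 + 6 + 6 + 6 + 6) / 10 = 5.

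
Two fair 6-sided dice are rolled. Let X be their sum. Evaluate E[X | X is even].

7

P(X is even) = 1/2.
Σ over the event: 2·1/36 + 4·1/12 + 6·5/36 + 8·5/36 + 10·1/12 + 12·1/36 = 7/2.
E[X | X is even] = (7/2) / (1/2) = 7.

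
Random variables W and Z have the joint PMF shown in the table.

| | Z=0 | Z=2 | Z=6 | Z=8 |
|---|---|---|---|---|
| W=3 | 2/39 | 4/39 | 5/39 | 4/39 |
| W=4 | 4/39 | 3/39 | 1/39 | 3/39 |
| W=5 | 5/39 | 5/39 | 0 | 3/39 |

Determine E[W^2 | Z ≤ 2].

416/23

P(Z ≤ 2) = 23/39.
Σ W^2·P over the event = 9·(2/39) + 9·(4/39) + 16·(4/39) + 16·(3/39) + 25·(5/39) + 25·(5/39) = 32/3.
E[W^2 | Z ≤ 2] = (32/3) / (23/39) = 416/23.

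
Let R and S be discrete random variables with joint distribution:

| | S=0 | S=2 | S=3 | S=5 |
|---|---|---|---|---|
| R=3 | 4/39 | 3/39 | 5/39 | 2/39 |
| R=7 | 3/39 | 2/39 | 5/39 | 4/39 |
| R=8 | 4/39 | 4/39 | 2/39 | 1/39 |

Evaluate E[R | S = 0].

P(S = 0) = 11/39.
Σ R·P over the event = 3·(4/39) + 7·(3/39) + 8·(4/39) = 5/3.
E[R | S = 0] = (5/3) / (11/39) = 65/11.

65/11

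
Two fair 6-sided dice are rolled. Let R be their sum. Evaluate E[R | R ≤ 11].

P(R ≤ 11) = 35/36.
E[R | R ≤ 11] = (20/3) / (35/36) = 48/7.

48/7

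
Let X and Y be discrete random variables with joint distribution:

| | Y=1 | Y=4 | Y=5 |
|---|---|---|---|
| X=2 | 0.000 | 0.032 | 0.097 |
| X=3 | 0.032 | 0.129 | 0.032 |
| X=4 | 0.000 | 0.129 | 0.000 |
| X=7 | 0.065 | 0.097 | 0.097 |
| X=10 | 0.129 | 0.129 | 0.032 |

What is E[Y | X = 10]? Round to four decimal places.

P(X = 10) = 0.290.
Σ Y·P over the event = 1·(0.129) + 4·(0.129) + 5·(0.032) = 0.805.
E[Y | X = 10] = (0.805) / (0.290) = 2.7759.

2.7759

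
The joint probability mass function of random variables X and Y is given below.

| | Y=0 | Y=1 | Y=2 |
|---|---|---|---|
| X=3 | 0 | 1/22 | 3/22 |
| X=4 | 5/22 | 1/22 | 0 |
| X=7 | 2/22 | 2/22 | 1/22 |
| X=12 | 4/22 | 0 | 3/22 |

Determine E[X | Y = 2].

P(Y = 2) = 7/22.
Σ X·P over the event = 3·(3/22) + 7·(1/22) + 12·(3/22) = 26/11.
E[X | Y = 2] = (26/11) / (7/22) = 52/7.

52/7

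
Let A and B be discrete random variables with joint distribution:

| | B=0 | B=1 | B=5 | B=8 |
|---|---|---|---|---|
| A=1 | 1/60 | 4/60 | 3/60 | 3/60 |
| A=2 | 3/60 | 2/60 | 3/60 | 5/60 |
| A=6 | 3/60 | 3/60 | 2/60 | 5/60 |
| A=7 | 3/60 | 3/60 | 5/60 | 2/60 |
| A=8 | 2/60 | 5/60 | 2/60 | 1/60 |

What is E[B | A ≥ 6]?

P(A ≥ 6) = 3/5.
Summing B·P(A=x,B=y) over the conditioning event gives 2.
E[B | A ≥ 6] = (2) / (3/5) = 10/3.

10/3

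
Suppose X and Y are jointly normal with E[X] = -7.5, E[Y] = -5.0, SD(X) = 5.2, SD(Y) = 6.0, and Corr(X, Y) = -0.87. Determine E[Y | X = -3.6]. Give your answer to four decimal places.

E[Y | X=x] = μ_Y + ρ(σ_Y/σ_X)(x − μ_X) for jointly normal variables.
E[Y | X=-3.6] = -5.0 + (-0.87)·(6.0/5.2)·(-3.6 − (-7.5)) = -5.0 + (-1.00385)·(3.9) = -8.9150.

-8.9150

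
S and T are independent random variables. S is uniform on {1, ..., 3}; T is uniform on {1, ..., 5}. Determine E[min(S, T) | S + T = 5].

Outcomes with S + T = 5: (1,4), (2,3), (3,2), each with probability 1/15.
E[min(S, T) | S + T = 5] = (1 + 2 + 2) / 3 = 5/3.

5/3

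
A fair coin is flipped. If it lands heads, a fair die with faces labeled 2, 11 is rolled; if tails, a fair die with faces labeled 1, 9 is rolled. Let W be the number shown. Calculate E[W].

23/4

E[W | heads] = (2+11)/2 = 13/2.
E[W | tails] = (1+9)/2 = 5.
E[W] = (1/2)·(13/2) + (1/2)·(5) = 23/4.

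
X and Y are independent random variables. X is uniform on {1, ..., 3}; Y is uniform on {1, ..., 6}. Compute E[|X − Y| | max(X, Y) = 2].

Outcomes with max(X, Y) = 2: (1,2), (2,1), (2,2), each with probability 1/18.
E[|X − Y| | max(X, Y) = 2] = (1 + 1 + 0) / 3 = 2/3.

2/3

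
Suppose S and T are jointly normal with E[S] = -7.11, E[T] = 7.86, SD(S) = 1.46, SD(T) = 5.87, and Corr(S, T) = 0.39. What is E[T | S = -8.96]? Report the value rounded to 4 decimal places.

4.9592

The regression of T on S has slope ρ·σ_T/σ_S and passes through (μ_S, μ_T).
E[T | S=-8.96] = 7.86 + (0.39)·(5.87/1.46)·(-8.96 − (-7.11)) = 7.86 + (1.568)·(-1.85) = 4.9592.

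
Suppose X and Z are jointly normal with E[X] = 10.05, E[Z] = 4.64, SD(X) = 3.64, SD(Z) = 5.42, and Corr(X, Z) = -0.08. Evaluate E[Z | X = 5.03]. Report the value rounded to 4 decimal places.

5.2380

E[Z | X=x] = μ_Z + ρ(σ_Z/σ_X)(x − μ_X) for jointly normal variables.
E[Z | X=5.03] = 4.64 + (-0.08)·(5.42/3.64)·(5.03 − (10.05)) = 4.64 + (-0.11912)·(-5.02) = 5.2380.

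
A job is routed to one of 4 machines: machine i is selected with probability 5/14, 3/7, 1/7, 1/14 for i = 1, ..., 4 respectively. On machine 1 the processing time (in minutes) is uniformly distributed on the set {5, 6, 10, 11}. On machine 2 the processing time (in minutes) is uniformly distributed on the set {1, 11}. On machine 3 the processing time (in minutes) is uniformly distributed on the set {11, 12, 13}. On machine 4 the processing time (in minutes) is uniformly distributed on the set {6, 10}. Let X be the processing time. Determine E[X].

E[X | machine 1] = (5+6+10+11)/4 = 8.
E[X | machine 2] = (1+11)/2 = 6.
E[X | machine 3] = (11+12+13)/3 = 12.
E[X | machine 4] = (6+10)/2 = 8.
E[X] = (5/14)·(8) + (3/7)·(6) + (1/7)·(12) + (1/14)·(8) = 54/7.

54/7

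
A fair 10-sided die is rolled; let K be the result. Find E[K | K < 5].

Given K < 5, K is equally likely to be any of {1, 2, 3, 4}.
E[K | K < 5] = (1 + 2 + 3 + 4) / 4 = 5/2.

5/2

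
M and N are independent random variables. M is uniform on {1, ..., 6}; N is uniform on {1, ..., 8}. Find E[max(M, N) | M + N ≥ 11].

Outcomes with M + N ≥ 11: (3,8), (4,7), (4,8), (5,6), (5,7), (5,8), (6,5), (6,6), (6,7), (6,8), each with probability 1/48.
E[max(M, N) | M + N ≥ 11] = (8 + 7 + 8 + 6 + 7 + 8 + 6 + 6 + 7 + 8) / 10 = 71/10.

71/10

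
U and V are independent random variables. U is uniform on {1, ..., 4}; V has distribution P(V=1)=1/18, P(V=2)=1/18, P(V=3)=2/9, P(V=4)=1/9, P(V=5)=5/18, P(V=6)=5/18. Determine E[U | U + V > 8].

11/3

P(U + V > 8) = 5/24.
Summing U·P(x,y) over outcomes with U + V > 8 gives 55/72.
E[U | U + V > 8] = (55/72) / (5/24) = 11/3.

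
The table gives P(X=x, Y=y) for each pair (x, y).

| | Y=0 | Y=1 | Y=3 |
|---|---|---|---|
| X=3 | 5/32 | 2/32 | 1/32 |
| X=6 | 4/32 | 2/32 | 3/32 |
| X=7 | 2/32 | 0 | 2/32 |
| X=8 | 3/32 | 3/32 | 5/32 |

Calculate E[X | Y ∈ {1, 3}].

P(Y ∈ {1, 3}) = 9/16.
Σ X·P over the event = 3·(2/32) + 3·(1/32) + 6·(2/32) + 6·(3/32) + 7·(2/32) + 8·(3/32) + 8·(5/32) = 117/32.
E[X | Y ∈ {1, 3}] = (117/32) / (9/16) = 13/2.

13/2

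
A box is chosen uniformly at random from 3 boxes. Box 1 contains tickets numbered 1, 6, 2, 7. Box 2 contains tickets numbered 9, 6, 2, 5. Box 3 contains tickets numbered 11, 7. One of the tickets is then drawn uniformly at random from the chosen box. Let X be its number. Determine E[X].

37/6

E[X | box 1] = (1+6+2+7)/4 = 4.
E[X | box 2] = (9+6+2+5)/4 = 11/2.
E[X | box 3] = (11+7)/2 = 9.
By the law of total expectation,
E[X] = (1/3)·(4) + (1/3)·(11/2) + (1/3)·(9) = 37/6.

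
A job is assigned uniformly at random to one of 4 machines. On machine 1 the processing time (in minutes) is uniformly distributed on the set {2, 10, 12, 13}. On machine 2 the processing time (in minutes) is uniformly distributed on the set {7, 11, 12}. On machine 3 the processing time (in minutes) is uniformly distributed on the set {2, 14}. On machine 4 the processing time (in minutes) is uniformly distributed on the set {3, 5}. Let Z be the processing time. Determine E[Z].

E[Z | machine 1] = (2+10+12+13)/4 = 37/4.
E[Z | machine 2] = (7+11+12)/3 = 10.
E[Z | machine 3] = (2+14)/2 = 8.
E[Z | machine 4] = (3+5)/2 = 4.
By the law of total expectation,
E[Z] = (1/4)·(37/4) + (1/4)·(10) + (1/4)·(8) + (1/4)·(4) = 125/16.

125/16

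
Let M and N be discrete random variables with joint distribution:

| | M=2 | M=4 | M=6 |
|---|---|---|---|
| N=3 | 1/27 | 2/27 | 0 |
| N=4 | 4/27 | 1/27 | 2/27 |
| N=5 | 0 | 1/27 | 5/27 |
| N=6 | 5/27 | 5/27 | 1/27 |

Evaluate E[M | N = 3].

P(N = 3) = 1/9.
Summing M·P(M=x,N=y) over the conditioning event gives 10/27.
E[M | N = 3] = (10/27) / (1/9) = 10/3.

10/3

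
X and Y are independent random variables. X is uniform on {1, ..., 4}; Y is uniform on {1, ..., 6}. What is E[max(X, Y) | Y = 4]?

4

Outcomes with Y = 4: (1,4), (2,4), (3,4), (4,4), each with probability 1/24.
E[max(X, Y) | Y = 4] = (4 + 4 + 4 + 4) / 4 = 4.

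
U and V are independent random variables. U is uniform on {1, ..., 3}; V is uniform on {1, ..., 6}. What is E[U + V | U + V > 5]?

Outcomes with U + V > 5: (1,5), (1,6), (2,4), (2,5), (2,6), (3,3), (3,4), (3,5), (3,6), each with probability 1/18.
E[U + V | U + V > 5] = (6 + 7 + 6 + 7 + 8 + 6 + 7 + 8 + 9) / 9 = 64/9.

64/9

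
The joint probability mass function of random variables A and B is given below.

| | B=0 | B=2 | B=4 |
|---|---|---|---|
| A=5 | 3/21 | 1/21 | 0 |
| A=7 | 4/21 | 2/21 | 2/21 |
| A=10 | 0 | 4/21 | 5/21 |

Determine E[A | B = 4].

P(B = 4) = 1/3.
Σ A·P over the event = 7·(2/21) + 10·(5/21) = 64/21.
E[A | B = 4] = (64/21) / (1/3) = 64/7.

64/7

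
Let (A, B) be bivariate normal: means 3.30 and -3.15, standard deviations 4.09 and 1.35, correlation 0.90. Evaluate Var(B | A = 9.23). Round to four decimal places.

Var(B | A=x) = (1 − ρ²)·σ_B².
Var(B | A=9.23) = (1.35)²·(1 − (0.90)²) = 1.8225·0.19 = 0.3463.

0.3463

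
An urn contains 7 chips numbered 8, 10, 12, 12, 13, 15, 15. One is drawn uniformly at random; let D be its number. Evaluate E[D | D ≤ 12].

P(D ≤ 12) = 4/7.
Σ over the event: 8·1/7 + 10·1/7 + 12·2/7 = 6.
E[D | D ≤ 12] = (6) / (4/7) = 21/2.

21/2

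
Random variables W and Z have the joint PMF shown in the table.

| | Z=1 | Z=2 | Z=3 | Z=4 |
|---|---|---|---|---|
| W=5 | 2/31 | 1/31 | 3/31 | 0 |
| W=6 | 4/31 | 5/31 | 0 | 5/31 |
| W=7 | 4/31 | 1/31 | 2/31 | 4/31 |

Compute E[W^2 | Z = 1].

P(Z = 1) = 10/31.
Summing W^2·P(W=x,Z=y) over the conditioning event gives 390/31.
E[W^2 | Z = 1] = (390/31) / (10/31) = 39.

39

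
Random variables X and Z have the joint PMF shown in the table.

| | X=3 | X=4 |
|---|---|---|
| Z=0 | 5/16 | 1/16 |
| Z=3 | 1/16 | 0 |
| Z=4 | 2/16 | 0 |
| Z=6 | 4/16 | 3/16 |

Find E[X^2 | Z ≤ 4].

P(Z ≤ 4) = 9/16.
Σ X^2·P over the event = 9·(5/16) + 9·(1/16) + 9·(2/16) + 16·(1/16) = 11/2.
E[X^2 | Z ≤ 4] = (11/2) / (9/16) = 88/9.

88/9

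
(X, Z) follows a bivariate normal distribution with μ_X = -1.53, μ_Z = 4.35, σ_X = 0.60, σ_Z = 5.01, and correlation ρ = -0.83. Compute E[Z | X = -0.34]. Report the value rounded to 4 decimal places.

-3.8973

For a bivariate normal, E[Z | X=x] = μ_Z + ρ·(σ_Z/σ_X)·(x − μ_X).
E[Z | X=-0.34] = 4.35 + (-0.83)·(5.01/0.60)·(-0.34 − (-1.53)) = 4.35 + (-6.9305)·(1.19) = -3.8973.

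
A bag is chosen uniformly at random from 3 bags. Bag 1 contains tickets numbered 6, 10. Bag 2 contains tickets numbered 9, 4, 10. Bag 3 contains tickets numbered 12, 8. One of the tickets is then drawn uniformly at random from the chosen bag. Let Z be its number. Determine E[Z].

77/9

E[Z | bag 1] = (6+10)/2 = 8.
E[Z | bag 2] = (9+4+10)/3 = 23/3.
E[Z | bag 3] = (12+8)/2 = 10.
E[Z] = (1/3)·(8) + (1/3)·(23/3) + (1/3)·(10) = 77/9.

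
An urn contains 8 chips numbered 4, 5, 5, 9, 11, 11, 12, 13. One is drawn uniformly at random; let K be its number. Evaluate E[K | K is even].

P(K is even) = 1/4.
Σ over the event: 4·1/8 + 12·1/8 = 2.
E[K | K is even] = (2) / (1/4) = 8.

8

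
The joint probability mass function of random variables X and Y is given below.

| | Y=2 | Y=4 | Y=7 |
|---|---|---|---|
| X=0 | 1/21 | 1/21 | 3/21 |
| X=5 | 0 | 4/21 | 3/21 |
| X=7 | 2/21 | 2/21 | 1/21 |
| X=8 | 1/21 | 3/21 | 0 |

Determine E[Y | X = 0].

P(X = 0) = 5/21.
Σ Y·P over the event = 2·(1/21) + 4·(1/21) + 7·(3/21) = 9/7.
E[Y | X = 0] = (9/7) / (5/21) = 27/5.

27/5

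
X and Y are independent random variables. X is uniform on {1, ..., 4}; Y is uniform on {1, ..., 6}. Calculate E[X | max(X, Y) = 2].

Outcomes with max(X, Y) = 2: (1,2), (2,1), (2,2), each with probability 1/24.
E[X | max(X, Y) = 2] = (1 + 2 + 2) / 3 = 5/3.

5/3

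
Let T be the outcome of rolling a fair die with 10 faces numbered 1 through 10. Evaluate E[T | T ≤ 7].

4

Given T ≤ 7, T is equally likely to be any of {1, 2, 3, 4, 5, 6, 7}.
E[T | T ≤ 7] = (1 + 2 + 3 + 4 + 5 + 6 + 7) / 7 = 4.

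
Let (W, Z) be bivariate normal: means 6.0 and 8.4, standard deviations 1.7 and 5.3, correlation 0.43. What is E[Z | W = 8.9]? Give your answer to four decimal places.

For a bivariate normal, E[Z | W=x] = μ_Z + ρ·(σ_Z/σ_W)·(x − μ_W).
E[Z | W=8.9] = 8.4 + (0.43)·(5.3/1.7)·(8.9 − (6.0)) = 8.4 + (1.3406)·(2.9) = 12.2877.

12.2877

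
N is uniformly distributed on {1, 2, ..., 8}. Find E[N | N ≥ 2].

5

Given N ≥ 2, N is equally likely to be any of {2, 3, 4, 5, 6, 7, 8}.
E[N | N ≥ 2] = (2 + 3 + 4 + 5 + 6 + 7 + 8) / 7 = 5.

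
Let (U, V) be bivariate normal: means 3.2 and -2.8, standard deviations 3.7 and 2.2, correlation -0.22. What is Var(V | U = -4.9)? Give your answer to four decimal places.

4.6057

For a bivariate normal, Var(V | U=x) = σ_V²(1 − ρ²).
Var(V | U=-4.9) = (2.2)²·(1 − (-0.22)²) = 4.84·0.9516 = 4.6057.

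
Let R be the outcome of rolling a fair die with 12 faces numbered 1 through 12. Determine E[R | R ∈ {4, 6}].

P(R ∈ {4, 6}) = 1/6.
Σ over the event: 4·1/12 + 6·1/12 = 5/6.
E[R | R ∈ {4, 6}] = (5/6) / (1/6) = 5.

5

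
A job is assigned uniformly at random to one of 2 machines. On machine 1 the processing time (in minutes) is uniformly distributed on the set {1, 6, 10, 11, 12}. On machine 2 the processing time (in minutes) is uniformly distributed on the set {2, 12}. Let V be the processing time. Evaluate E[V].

E[V | machine 1] = (1+6+10+11+12)/5 = 8.
E[V | machine 2] = (2+12)/2 = 7.
E[V] = (1/2)·(8) + (1/2)·(7) = 15/2.

15/2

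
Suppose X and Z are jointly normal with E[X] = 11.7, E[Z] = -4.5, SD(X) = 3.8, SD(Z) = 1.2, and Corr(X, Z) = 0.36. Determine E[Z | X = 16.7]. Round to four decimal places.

-3.9316

E[Z | X=x] = μ_Z + ρ(σ_Z/σ_X)(x − μ_X) for jointly normal variables.
E[Z | X=16.7] = -4.5 + (0.36)·(1.2/3.8)·(16.7 − (11.7)) = -4.5 + (0.11368)·(5) = -3.9316.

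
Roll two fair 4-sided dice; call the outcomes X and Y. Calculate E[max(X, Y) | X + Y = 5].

P(X + Y = 5) = 1/4.
Summing max(X,Y)·P(x,y) over outcomes with X + Y = 5 gives 7/8.
E[max(X, Y) | X + Y = 5] = (7/8) / (1/4) = 7/2.

7/2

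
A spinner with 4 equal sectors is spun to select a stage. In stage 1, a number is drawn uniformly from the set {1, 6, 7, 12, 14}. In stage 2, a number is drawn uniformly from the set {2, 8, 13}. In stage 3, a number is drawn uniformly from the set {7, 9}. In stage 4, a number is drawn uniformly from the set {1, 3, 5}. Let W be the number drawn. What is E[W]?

20/3

E[W | stage 1] = (1+6+7+12+14)/5 = 8.
E[W | stage 2] = (2+8+13)/3 = 23/3.
E[W | stage 3] = (7+9)/2 = 8.
E[W | stage 4] = (1+3+5)/3 = 3.
E[W] = (1/4)·(8) + (1/4)·(23/3) + (1/4)·(8) + (1/4)·(3) = 20/3.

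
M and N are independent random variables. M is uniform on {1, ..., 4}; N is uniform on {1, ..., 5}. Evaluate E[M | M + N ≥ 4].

46/17

P(M + N ≥ 4) = 17/20.
Summing M·P(x,y) over outcomes with M + N ≥ 4 gives 23/10.
E[M | M + N ≥ 4] = (23/10) / (17/20) = 46/17.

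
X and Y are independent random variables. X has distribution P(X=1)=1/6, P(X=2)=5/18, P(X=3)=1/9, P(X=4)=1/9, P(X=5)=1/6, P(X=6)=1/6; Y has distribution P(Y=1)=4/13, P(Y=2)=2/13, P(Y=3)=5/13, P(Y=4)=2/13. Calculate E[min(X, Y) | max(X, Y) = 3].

P(max(X, Y) = 3) = 31/117.
Summing min(X,Y)·P(x,y) over outcomes with max(X, Y) = 3 gives 37/78.
E[min(X, Y) | max(X, Y) = 3] = (37/78) / (31/117) = 111/62.

111/62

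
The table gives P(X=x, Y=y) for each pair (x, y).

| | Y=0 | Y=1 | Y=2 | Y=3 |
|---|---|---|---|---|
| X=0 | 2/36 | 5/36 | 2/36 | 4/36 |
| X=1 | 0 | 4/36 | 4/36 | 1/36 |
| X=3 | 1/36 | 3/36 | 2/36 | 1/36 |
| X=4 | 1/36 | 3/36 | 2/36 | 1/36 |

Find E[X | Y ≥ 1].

51/32

P(Y ≥ 1) = 8/9.
Summing X·P(X=x,Y=y) over the conditioning event gives 17/12.
E[X | Y ≥ 1] = (17/12) / (8/9) = 51/32.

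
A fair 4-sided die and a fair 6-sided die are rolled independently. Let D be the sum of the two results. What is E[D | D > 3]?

P(D > 3) = 7/8.
Σ over the event: 4·1/8 + 5·1/6 + 6·1/6 + 7·1/6 + 8·1/8 + 9·1/12 + 10·1/24 = 17/3.
E[D | D > 3] = (17/3) / (7/8) = 136/21.

136/21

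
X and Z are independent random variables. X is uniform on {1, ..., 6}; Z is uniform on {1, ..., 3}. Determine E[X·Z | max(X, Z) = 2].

P(max(X, Z) = 2) = 1/6.
Summing XZ·P(x,y) over outcomes with max(X, Z) = 2 gives 4/9.
E[X·Z | max(X, Z) = 2] = (4/9) / (1/6) = 8/3.

8/3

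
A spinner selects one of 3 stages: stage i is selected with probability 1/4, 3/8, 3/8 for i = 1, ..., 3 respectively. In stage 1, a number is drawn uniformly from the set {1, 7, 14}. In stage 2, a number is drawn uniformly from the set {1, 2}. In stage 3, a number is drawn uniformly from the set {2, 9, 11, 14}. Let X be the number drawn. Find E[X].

277/48

E[X | stage 1] = (1+7+14)/3 = 22/3.
E[X | stage 2] = (1+2)/2 = 3/2.
E[X | stage 3] = (2+9+11+14)/4 = 9.
By the law of total expectation,
E[X] = (1/4)·(22/3) + (3/8)·(3/2) + (3/8)·(9) = 277/48.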